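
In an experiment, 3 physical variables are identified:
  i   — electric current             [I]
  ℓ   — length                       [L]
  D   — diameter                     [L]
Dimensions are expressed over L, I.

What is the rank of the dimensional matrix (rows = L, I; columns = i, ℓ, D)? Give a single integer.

Write exponents as rows L,I / cols i,ℓ,D:
  L: [ 0  1  1]
  I: [ 1  0  0]
Echelon form has 2 nonzero rows (pivots: i,ℓ)

2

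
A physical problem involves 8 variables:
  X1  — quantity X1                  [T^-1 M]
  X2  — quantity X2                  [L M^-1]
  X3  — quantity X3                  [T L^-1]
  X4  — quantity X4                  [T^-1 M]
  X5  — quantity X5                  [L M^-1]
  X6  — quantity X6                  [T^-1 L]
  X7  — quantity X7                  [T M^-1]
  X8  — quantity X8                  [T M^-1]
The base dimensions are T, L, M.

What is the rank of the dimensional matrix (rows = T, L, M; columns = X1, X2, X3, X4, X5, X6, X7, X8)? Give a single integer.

2

Exponent matrix [T,L,M] × [X1,X2,X3,X4,X5,X6,X7,X8]:
  T: [-1  0  1 -1  0 -1  1  1]
  L: [ 0  1 -1  0  1  1  0  0]
  M: [ 1 -1  0  1 -1  0 -1 -1]
Echelon form has 2 nonzero rows (pivots: X1,X2)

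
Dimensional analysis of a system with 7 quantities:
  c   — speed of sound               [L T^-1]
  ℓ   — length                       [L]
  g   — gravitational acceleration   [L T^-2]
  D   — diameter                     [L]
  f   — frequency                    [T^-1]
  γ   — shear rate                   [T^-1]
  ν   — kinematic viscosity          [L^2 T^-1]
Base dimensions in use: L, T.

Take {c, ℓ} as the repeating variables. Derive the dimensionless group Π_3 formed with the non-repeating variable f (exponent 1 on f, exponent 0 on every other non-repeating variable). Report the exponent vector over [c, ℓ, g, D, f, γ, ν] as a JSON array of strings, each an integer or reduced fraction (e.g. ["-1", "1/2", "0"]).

["-1", "1", "0", "0", "1", "0", "0"]

Dimensional matrix (L×T by c×ℓ×g×D×f×γ×ν):
  L: [ 1  1  1  1  0  0  2]
  T: [-1  0 -2  0 -1 -1 -1]
Row reduction gives pivot columns c,ℓ; rank = 2
Pivot set = {c,ℓ}, free = {g,D,f,γ,ν}
RREF:
  r0: [   1    0    2    0    1    1    1]
  r1: [   0    1   -1    1   -1   -1    1]
Fix exponent of f at 1, g at 0, D at 0, γ at 0, ν at 0; solve each RREF row for its pivot's exponent:
  r0: exp(c) + (1)·1 = 0 ⇒ exp(c) = -1
  r1: exp(ℓ) + (-1)·1 = 0 ⇒ exp(ℓ) = 1
Π_3 = c^-1 · ℓ · f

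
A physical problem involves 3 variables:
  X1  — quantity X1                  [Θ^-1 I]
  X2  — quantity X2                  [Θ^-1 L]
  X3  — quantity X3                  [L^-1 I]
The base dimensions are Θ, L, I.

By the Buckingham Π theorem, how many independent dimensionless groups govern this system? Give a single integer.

Dimensional matrix (Θ×L×I by X1×X2×X3):
  Θ: [-1 -1  0]
  L: [ 0  1 -1]
  I: [ 1  0  1]
Echelon form has 2 nonzero rows (pivots: X1,X2)
3 vars − rank 2 = 1 Π group

1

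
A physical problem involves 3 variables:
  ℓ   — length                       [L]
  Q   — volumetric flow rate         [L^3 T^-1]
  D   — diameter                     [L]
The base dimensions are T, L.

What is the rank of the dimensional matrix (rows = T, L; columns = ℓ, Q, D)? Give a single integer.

2

Dimensional matrix (T×L by ℓ×Q×D):
  T: [ 0 -1  0]
  L: [ 1  3  1]
RREF → pivots at {ℓ,Q} ⇒ r = 2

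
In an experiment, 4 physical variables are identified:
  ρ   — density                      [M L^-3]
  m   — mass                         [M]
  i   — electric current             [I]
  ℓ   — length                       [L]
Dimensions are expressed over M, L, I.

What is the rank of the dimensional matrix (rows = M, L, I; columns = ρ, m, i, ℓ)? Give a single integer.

Exponent matrix [M,L,I] × [ρ,m,i,ℓ]:
  M: [ 1  1  0  0]
  L: [-3  0  0  1]
  I: [ 0  0  1  0]
RREF → pivots at {ρ,m,i} ⇒ r = 3

3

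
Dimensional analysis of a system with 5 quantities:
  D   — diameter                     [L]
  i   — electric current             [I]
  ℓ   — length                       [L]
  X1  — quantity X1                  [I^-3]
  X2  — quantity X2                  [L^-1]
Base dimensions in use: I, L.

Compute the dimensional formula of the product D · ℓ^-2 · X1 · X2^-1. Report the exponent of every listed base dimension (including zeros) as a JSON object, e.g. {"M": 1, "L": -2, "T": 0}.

Dimensional matrix (I×L by D×i×ℓ×X1×X2):
  I: [ 0  1  0 -3  0]
  L: [ 1  0  1  0 -1]
  [I]: (1)·0+(-2)·0+(1)·-3+(-1)·0 = -3
  [L]: (1)·1+(-2)·1+(1)·0+(-1)·-1 = 0
⇒ I^-3

{"I": -3, "L": 0}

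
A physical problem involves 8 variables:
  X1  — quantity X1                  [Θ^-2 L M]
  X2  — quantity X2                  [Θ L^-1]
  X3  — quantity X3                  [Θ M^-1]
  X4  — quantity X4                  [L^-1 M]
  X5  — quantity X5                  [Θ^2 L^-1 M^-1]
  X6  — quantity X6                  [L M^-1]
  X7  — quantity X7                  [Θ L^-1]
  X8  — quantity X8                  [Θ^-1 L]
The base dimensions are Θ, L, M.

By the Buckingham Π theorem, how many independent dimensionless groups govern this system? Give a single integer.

6

Dimensional matrix (Θ×L×M by X1×X2×X3×X4×X5×X6×X7×X8):
  Θ: [-2  1  1  0  2  0  1 -1]
  L: [ 1 -1  0 -1 -1  1 -1  1]
  M: [ 1  0 -1  1 -1 -1  0  0]
RREF → pivots at {X1,X2} ⇒ r = 2
n=8, r=2 ⇒ 6 dimensionless groups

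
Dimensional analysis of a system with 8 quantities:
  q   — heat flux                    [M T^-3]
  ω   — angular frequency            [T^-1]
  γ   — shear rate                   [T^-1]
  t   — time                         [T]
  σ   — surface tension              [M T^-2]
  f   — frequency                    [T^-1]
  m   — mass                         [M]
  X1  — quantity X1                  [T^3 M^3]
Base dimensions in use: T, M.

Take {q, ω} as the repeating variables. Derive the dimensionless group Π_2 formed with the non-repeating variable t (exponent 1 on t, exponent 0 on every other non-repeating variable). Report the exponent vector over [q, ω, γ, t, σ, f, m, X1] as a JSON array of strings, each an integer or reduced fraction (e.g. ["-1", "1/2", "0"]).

Write exponents as rows T,M / cols q,ω,γ,t,σ,f,m,X1:
  T: [-3 -1 -1  1 -2 -1  0  3]
  M: [ 1  0  0  0  1  0  1  3]
RREF → pivots at {q,ω} ⇒ r = 2
Pivot set = {q,ω}, free = {γ,t,σ,f,m,X1}
RREF:
  r0: [   1    0    0    0    1    0    1    3]
  r1: [   0    1    1   -1   -1    1   -3  -12]
Fix exponent of t at 1, γ at 0, σ at 0, f at 0, m at 0, X1 at 0; solve each RREF row for its pivot's exponent:
  r0: exp(q) + (0)·1 = 0 ⇒ exp(q) = 0
  r1: exp(ω) + (-1)·1 = 0 ⇒ exp(ω) = 1
Π_2 = ω · t

["0", "1", "0", "1", "0", "0", "0", "0"]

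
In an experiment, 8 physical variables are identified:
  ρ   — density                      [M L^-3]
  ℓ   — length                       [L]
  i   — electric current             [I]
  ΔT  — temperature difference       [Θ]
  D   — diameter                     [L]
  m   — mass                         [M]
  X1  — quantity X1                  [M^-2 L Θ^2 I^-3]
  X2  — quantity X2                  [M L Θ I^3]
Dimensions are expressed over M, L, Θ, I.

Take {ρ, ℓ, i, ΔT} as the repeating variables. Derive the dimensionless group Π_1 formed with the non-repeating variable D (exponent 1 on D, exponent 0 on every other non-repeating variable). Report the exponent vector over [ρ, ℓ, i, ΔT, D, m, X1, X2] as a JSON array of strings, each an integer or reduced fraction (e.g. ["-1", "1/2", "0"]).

Exponent matrix [M,L,Θ,I] × [ρ,ℓ,i,ΔT,D,m,X1,X2]:
  M: [ 1  0  0  0  0  1 -2  1]
  L: [-3  1  0  0  1  0  1  1]
  Θ: [ 0  0  0  1  0  0  2  1]
  I: [ 0  0  1  0  0  0 -3  3]
Echelon form has 4 nonzero rows (pivots: ρ,ℓ,i,ΔT)
Repeat: ρ,ℓ,i,ΔT; free: D,m,X1,X2
RREF:
  r0: [   1    0    0    0    0    1   -2    1]
  r1: [   0    1    0    0    1    3   -5    4]
  r2: [   0    0    1    0    0    0   -3    3]
  r3: [   0    0    0    1    0    0    2    1]
Fix exponent of D at 1, m at 0, X1 at 0, X2 at 0; solve each RREF row for its pivot's exponent:
  r0: exp(ρ) + (0)·1 = 0 ⇒ exp(ρ) = 0
  r1: exp(ℓ) + (1)·1 = 0 ⇒ exp(ℓ) = -1
  r2: exp(i) + (0)·1 = 0 ⇒ exp(i) = 0
  r3: exp(ΔT) + (0)·1 = 0 ⇒ exp(ΔT) = 0
Π_1 = ℓ^-1 · D

["0", "-1", "0", "0", "1", "0", "0", "0"]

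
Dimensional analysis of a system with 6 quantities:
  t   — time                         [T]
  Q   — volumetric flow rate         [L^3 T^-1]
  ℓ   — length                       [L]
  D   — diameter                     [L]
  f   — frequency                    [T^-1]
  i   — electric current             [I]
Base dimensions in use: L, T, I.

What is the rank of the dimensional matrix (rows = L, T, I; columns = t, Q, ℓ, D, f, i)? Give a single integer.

3

Exponent matrix [L,T,I] × [t,Q,ℓ,D,f,i]:
  L: [ 0  3  1  1  0  0]
  T: [ 1 -1  0  0 -1  0]
  I: [ 0  0  0  0  0  1]
Row reduction gives pivot columns t,Q,i; rank = 3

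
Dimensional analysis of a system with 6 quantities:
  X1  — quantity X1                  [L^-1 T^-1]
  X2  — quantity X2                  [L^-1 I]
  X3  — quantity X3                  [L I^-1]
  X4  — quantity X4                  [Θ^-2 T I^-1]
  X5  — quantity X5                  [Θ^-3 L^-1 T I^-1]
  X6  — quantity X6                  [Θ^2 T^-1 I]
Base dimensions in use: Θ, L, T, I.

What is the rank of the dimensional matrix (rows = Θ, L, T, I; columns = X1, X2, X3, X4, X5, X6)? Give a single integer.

3

Write exponents as rows Θ,L,T,I / cols X1,X2,X3,X4,X5,X6:
  Θ: [ 0  0  0 -2 -3  2]
  L: [-1 -1  1  0 -1  0]
  T: [-1  0  0  1  1 -1]
  I: [ 0  1 -1 -1 -1  1]
Echelon form has 3 nonzero rows (pivots: X1,X2,X4)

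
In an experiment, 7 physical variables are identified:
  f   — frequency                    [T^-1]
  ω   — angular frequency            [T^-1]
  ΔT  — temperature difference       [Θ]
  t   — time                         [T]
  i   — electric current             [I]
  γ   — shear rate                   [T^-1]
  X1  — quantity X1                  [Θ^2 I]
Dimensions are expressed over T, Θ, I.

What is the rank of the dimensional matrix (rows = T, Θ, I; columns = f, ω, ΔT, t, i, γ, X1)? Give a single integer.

Exponent matrix [T,Θ,I] × [f,ω,ΔT,t,i,γ,X1]:
  T: [-1 -1  0  1  0 -1  0]
  Θ: [ 0  0  1  0  0  0  2]
  I: [ 0  0  0  0  1  0  1]
RREF → pivots at {f,ΔT,i} ⇒ r = 3

3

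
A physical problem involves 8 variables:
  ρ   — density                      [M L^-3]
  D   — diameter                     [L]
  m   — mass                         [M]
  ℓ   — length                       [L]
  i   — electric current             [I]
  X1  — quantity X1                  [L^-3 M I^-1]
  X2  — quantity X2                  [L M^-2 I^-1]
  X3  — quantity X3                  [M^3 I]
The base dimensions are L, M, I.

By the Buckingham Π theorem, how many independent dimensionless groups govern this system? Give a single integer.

Exponent matrix [L,M,I] × [ρ,D,m,ℓ,i,X1,X2,X3]:
  L: [-3  1  0  1  0 -3  1  0]
  M: [ 1  0  1  0  0  1 -2  3]
  I: [ 0  0  0  0  1 -1 -1  1]
Row reduction gives pivot columns ρ,D,i; rank = 3
8 vars − rank 3 = 5 Π groups

5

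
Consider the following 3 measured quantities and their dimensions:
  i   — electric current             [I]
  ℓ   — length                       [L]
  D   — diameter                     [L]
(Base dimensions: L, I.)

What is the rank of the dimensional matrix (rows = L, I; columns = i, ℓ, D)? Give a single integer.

Dimensional matrix (L×I by i×ℓ×D):
  L: [ 0  1  1]
  I: [ 1  0  0]
Echelon form has 2 nonzero rows (pivots: i,ℓ)

2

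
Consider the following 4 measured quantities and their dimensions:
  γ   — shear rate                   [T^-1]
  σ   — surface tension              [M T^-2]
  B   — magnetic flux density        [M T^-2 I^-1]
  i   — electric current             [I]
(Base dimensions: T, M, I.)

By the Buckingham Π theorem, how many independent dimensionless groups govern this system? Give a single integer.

1

Exponent matrix [T,M,I] × [γ,σ,B,i]:
  T: [-1 -2 -2  0]
  M: [ 0  1  1  0]
  I: [ 0  0 -1  1]
Echelon form has 3 nonzero rows (pivots: γ,σ,B)
Π count = n − r = 4 − 3 = 1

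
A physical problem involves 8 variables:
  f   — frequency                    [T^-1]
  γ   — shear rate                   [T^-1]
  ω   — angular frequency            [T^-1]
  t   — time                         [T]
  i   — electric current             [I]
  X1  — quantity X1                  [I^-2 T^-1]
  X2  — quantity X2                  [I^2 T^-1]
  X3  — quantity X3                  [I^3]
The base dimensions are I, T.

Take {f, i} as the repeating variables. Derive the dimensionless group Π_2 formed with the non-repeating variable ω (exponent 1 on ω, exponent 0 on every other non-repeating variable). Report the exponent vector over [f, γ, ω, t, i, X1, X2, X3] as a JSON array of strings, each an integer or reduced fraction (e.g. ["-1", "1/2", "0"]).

["-1", "0", "1", "0", "0", "0", "0", "0"]

Write exponents as rows I,T / cols f,γ,ω,t,i,X1,X2,X3:
  I: [ 0  0  0  0  1 -2  2  3]
  T: [-1 -1 -1  1  0 -1 -1  0]
Echelon form has 2 nonzero rows (pivots: f,i)
Repeat: f,i; free: γ,ω,t,X1,X2,X3
RREF:
  r0: [   1    1    1   -1    0    1    1    0]
  r1: [   0    0    0    0    1   -2    2    3]
Fix exponent of ω at 1, γ at 0, t at 0, X1 at 0, X2 at 0, X3 at 0; solve each RREF row for its pivot's exponent:
  r0: exp(f) + (1)·1 = 0 ⇒ exp(f) = -1
  r1: exp(i) + (0)·1 = 0 ⇒ exp(i) = 0
Π_2 = f^-1 · ω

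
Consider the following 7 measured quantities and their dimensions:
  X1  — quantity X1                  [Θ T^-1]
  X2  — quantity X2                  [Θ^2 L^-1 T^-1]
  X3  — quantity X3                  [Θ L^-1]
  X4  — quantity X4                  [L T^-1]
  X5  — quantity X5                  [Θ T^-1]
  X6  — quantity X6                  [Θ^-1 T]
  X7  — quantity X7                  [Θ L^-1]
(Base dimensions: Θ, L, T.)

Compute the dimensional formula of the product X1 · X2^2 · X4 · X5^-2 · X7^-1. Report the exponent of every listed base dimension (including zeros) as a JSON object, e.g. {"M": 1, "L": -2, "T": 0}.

{"Θ": 2, "L": 0, "T": -2}

Write exponents as rows Θ,L,T / cols X1,X2,X3,X4,X5,X6,X7:
  Θ: [ 1  2  1  0  1 -1  1]
  L: [ 0 -1 -1  1  0  0 -1]
  T: [-1 -1  0 -1 -1  1  0]
  [Θ]: (1)·1+(2)·2+(1)·0+(-2)·1+(-1)·1 = 2
  [L]: (1)·0+(2)·-1+(1)·1+(-2)·0+(-1)·-1 = 0
  [T]: (1)·-1+(2)·-1+(1)·-1+(-2)·-1+(-1)·0 = -2
⇒ Θ^2 T^-2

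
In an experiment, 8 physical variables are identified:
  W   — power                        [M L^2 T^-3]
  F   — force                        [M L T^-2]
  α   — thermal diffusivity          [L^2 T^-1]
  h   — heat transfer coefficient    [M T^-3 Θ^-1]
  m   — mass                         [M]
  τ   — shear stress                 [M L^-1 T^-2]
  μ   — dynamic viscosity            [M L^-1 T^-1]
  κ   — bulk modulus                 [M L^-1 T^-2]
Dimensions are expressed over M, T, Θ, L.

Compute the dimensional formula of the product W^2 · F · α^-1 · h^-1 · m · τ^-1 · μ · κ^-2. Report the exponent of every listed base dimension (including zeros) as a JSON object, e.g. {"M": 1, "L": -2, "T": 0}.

{"M": 1, "T": 1, "Θ": 1, "L": 5}

Exponent matrix [M,T,Θ,L] × [W,F,α,h,m,τ,μ,κ]:
  M: [ 1  1  0  1  1  1  1  1]
  T: [-3 -2 -1 -3  0 -2 -1 -2]
  Θ: [ 0  0  0 -1  0  0  0  0]
  L: [ 2  1  2  0  0 -1 -1 -1]
  [M]: (2)·1+(1)·1+(-1)·0+(-1)·1+(1)·1+(-1)·1+(1)·1+(-2)·1 = 1
  [T]: (2)·-3+(1)·-2+(-1)·-1+(-1)·-3+(1)·0+(-1)·-2+(1)·-1+(-2)·-2 = 1
  [Θ]: (2)·0+(1)·0+(-1)·0+(-1)·-1+(1)·0+(-1)·0+(1)·0+(-2)·0 = 1
  [L]: (2)·2+(1)·1+(-1)·2+(-1)·0+(1)·0+(-1)·-1+(1)·-1+(-2)·-1 = 5
⇒ M T Θ L^5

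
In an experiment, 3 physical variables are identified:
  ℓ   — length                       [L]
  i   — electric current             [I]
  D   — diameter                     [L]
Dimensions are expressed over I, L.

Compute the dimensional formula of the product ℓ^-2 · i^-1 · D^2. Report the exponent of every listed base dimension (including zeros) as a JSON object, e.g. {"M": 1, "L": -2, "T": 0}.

Exponent matrix [I,L] × [ℓ,i,D]:
  I: [ 0  1  0]
  L: [ 1  0  1]
  [I]: (-2)·0+(-1)·1+(2)·0 = -1
  [L]: (-2)·1+(-1)·0+(2)·1 = 0
⇒ I^-1

{"I": -1, "L": 0}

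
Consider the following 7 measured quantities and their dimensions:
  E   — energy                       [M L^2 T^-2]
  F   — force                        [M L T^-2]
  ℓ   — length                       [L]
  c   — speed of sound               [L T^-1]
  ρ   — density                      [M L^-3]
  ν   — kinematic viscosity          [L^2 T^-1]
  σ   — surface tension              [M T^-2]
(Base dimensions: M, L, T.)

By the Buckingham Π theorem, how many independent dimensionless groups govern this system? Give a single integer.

Exponent matrix [M,L,T] × [E,F,ℓ,c,ρ,ν,σ]:
  M: [ 1  1  0  0  1  0  1]
  L: [ 2  1  1  1 -3  2  0]
  T: [-2 -2  0 -1  0 -1 -2]
Row reduction gives pivot columns E,F,c; rank = 3
7 vars − rank 3 = 4 Π groups

4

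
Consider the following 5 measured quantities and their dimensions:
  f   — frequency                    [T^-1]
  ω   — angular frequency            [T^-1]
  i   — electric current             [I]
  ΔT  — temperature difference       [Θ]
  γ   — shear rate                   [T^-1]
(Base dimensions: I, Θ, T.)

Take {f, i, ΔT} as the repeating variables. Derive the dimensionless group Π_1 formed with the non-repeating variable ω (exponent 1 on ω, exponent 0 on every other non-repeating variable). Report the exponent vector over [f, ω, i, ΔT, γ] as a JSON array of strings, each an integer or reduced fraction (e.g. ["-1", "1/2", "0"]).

["-1", "1", "0", "0", "0"]

Write exponents as rows I,Θ,T / cols f,ω,i,ΔT,γ:
  I: [ 0  0  1  0  0]
  Θ: [ 0  0  0  1  0]
  T: [-1 -1  0  0 -1]
RREF → pivots at {f,i,ΔT} ⇒ r = 3
Pivot set = {f,i,ΔT}, free = {ω,γ}
RREF:
  r0: [   1    1    0    0    1]
  r1: [   0    0    1    0    0]
  r2: [   0    0    0    1    0]
Fix exponent of ω at 1, γ at 0; solve each RREF row for its pivot's exponent:
  r0: exp(f) + (1)·1 = 0 ⇒ exp(f) = -1
  r1: exp(i) + (0)·1 = 0 ⇒ exp(i) = 0
  r2: exp(ΔT) + (0)·1 = 0 ⇒ exp(ΔT) = 0
Π_1 = f^-1 · ω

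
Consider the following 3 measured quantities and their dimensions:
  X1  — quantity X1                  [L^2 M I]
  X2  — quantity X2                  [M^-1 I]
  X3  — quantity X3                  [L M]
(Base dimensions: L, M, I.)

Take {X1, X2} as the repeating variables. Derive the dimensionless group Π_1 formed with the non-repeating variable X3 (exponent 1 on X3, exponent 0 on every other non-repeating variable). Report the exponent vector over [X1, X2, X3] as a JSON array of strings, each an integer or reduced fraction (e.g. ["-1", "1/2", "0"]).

Write exponents as rows L,M,I / cols X1,X2,X3:
  L: [ 2  0  1]
  M: [ 1 -1  1]
  I: [ 1  1  0]
RREF → pivots at {X1,X2} ⇒ r = 2
Repeat: X1,X2; free: X3
RREF:
  r0: [   1    0  1/2]
  r1: [   0    1 -1/2]
  r2: [   0    0    0]
Fix exponent of X3 at 1; solve each RREF row for its pivot's exponent:
  r0: exp(X1) + (1/2)·1 = 0 ⇒ exp(X1) = -1/2
  r1: exp(X2) + (-1/2)·1 = 0 ⇒ exp(X2) = 1/2
Π_1 = X1^(-1/2) · X2^(1/2) · X3

["-1/2", "1/2", "1"]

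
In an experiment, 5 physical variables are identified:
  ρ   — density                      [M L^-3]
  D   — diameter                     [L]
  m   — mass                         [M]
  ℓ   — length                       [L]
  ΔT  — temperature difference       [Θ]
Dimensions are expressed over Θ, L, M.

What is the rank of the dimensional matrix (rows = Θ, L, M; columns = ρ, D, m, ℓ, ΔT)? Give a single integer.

Dimensional matrix (Θ×L×M by ρ×D×m×ℓ×ΔT):
  Θ: [ 0  0  0  0  1]
  L: [-3  1  0  1  0]
  M: [ 1  0  1  0  0]
Row reduction gives pivot columns ρ,D,ΔT; rank = 3

3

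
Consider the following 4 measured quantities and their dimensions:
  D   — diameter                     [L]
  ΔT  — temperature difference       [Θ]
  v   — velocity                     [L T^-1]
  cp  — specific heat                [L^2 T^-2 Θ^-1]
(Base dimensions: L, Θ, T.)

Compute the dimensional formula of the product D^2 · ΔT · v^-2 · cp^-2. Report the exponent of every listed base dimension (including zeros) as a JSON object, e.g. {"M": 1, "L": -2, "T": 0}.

Dimensional matrix (L×Θ×T by D×ΔT×v×cp):
  L: [ 1  0  1  2]
  Θ: [ 0  1  0 -1]
  T: [ 0  0 -1 -2]
  [L]: (2)·1+(1)·0+(-2)·1+(-2)·2 = -4
  [Θ]: (2)·0+(1)·1+(-2)·0+(-2)·-1 = 3
  [T]: (2)·0+(1)·0+(-2)·-1+(-2)·-2 = 6
⇒ L^-4 Θ^3 T^6

{"L": -4, "Θ": 3, "T": 6}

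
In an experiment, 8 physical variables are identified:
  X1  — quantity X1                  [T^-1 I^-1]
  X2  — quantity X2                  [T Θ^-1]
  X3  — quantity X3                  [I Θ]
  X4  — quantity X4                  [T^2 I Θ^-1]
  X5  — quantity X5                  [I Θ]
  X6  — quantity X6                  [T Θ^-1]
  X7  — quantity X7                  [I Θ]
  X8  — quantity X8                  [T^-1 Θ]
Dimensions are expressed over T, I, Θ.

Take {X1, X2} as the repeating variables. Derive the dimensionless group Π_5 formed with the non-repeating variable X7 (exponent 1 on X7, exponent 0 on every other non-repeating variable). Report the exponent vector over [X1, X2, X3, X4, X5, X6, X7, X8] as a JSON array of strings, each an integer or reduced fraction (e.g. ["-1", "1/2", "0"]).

Write exponents as rows T,I,Θ / cols X1,X2,X3,X4,X5,X6,X7,X8:
  T: [-1  1  0  2  0  1  0 -1]
  I: [-1  0  1  1  1  0  1  0]
  Θ: [ 0 -1  1 -1  1 -1  1  1]
Echelon form has 2 nonzero rows (pivots: X1,X2)
Pivot set = {X1,X2}, free = {X3,X4,X5,X6,X7,X8}
RREF:
  r0: [   1    0   -1   -1   -1    0   -1    0]
  r1: [   0    1   -1    1   -1    1   -1   -1]
  r2: [   0    0    0    0    0    0    0    0]
Fix exponent of X7 at 1, X3 at 0, X4 at 0, X5 at 0, X6 at 0, X8 at 0; solve each RREF row for its pivot's exponent:
  r0: exp(X1) + (-1)·1 = 0 ⇒ exp(X1) = 1
  r1: exp(X2) + (-1)·1 = 0 ⇒ exp(X2) = 1
Π_5 = X1 · X2 · X7

["1", "1", "0", "0", "0", "0", "1", "0"]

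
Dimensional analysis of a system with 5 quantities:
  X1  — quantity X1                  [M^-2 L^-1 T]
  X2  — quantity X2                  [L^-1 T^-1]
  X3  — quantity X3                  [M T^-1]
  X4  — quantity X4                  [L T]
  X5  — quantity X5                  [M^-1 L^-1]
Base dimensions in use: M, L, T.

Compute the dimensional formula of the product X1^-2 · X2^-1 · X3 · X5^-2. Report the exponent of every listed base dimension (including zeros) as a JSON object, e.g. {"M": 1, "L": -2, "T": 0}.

Dimensional matrix (M×L×T by X1×X2×X3×X4×X5):
  M: [-2  0  1  0 -1]
  L: [-1 -1  0  1 -1]
  T: [ 1 -1 -1  1  0]
  [M]: (-2)·-2+(-1)·0+(1)·1+(-2)·-1 = 7
  [L]: (-2)·-1+(-1)·-1+(1)·0+(-2)·-1 = 5
  [T]: (-2)·1+(-1)·-1+(1)·-1+(-2)·0 = -2
⇒ M^7 L^5 T^-2

{"M": 7, "L": 5, "T": -2}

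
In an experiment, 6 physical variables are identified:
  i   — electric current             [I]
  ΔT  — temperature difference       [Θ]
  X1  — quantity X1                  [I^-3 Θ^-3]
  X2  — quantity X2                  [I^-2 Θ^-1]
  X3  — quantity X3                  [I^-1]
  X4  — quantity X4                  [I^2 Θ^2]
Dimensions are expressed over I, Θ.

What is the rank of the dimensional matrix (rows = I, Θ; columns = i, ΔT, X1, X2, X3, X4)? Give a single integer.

Write exponents as rows I,Θ / cols i,ΔT,X1,X2,X3,X4:
  I: [ 1  0 -3 -2 -1  2]
  Θ: [ 0  1 -3 -1  0  2]
RREF → pivots at {i,ΔT} ⇒ r = 2

2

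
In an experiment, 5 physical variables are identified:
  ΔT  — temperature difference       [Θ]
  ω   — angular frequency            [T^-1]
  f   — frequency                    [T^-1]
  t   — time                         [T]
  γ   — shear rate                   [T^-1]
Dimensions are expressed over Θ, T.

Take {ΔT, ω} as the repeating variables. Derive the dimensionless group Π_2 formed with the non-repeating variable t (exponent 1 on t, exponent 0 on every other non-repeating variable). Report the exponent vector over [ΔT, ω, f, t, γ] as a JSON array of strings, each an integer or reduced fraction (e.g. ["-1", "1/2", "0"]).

Exponent matrix [Θ,T] × [ΔT,ω,f,t,γ]:
  Θ: [ 1  0  0  0  0]
  T: [ 0 -1 -1  1 -1]
Row reduction gives pivot columns ΔT,ω; rank = 2
Pivot set = {ΔT,ω}, free = {f,t,γ}
RREF:
  r0: [   1    0    0    0    0]
  r1: [   0    1    1   -1    1]
Fix exponent of t at 1, f at 0, γ at 0; solve each RREF row for its pivot's exponent:
  r0: exp(ΔT) + (0)·1 = 0 ⇒ exp(ΔT) = 0
  r1: exp(ω) + (-1)·1 = 0 ⇒ exp(ω) = 1
Π_2 = ω · t

["0", "1", "0", "1", "0"]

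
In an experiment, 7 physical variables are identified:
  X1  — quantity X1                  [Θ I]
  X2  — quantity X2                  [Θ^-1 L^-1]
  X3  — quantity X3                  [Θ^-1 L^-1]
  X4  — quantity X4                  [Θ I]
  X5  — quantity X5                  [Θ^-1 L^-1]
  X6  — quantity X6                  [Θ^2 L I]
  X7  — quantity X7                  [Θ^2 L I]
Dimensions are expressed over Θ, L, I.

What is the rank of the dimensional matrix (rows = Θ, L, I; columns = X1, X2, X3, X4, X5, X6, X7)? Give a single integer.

Dimensional matrix (Θ×L×I by X1×X2×X3×X4×X5×X6×X7):
  Θ: [ 1 -1 -1  1 -1  2  2]
  L: [ 0 -1 -1  0 -1  1  1]
  I: [ 1  0  0  1  0  1  1]
RREF → pivots at {X1,X2} ⇒ r = 2

2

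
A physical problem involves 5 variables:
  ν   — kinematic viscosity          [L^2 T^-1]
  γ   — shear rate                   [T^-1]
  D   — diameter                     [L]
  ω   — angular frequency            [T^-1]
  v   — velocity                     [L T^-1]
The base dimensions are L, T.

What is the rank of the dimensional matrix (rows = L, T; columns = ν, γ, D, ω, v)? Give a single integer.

Dimensional matrix (L×T by ν×γ×D×ω×v):
  L: [ 2  0  1  0  1]
  T: [-1 -1  0 -1 -1]
Row reduction gives pivot columns ν,γ; rank = 2

2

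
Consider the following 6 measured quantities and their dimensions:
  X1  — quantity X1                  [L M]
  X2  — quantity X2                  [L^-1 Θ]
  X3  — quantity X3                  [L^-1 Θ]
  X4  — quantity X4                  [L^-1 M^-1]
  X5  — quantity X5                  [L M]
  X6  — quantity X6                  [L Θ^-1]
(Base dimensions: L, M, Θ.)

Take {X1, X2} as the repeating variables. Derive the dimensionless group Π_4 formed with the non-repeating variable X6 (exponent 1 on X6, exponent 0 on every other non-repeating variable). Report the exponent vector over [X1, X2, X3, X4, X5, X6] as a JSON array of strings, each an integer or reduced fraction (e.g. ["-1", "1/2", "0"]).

Exponent matrix [L,M,Θ] × [X1,X2,X3,X4,X5,X6]:
  L: [ 1 -1 -1 -1  1  1]
  M: [ 1  0  0 -1  1  0]
  Θ: [ 0  1  1  0  0 -1]
RREF → pivots at {X1,X2} ⇒ r = 2
Repeat: X1,X2; free: X3,X4,X5,X6
RREF:
  r0: [   1    0    0   -1    1    0]
  r1: [   0    1    1    0    0   -1]
  r2: [   0    0    0    0    0    0]
Fix exponent of X6 at 1, X3 at 0, X4 at 0, X5 at 0; solve each RREF row for its pivot's exponent:
  r0: exp(X1) + (0)·1 = 0 ⇒ exp(X1) = 0
  r1: exp(X2) + (-1)·1 = 0 ⇒ exp(X2) = 1
Π_4 = X2 · X6

["0", "1", "0", "0", "0", "1"]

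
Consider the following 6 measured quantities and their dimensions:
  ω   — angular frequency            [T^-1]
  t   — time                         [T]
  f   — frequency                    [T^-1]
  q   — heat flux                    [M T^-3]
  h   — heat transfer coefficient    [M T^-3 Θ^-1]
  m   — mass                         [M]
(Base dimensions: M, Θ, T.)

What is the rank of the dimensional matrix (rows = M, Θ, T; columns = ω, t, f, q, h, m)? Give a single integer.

Dimensional matrix (M×Θ×T by ω×t×f×q×h×m):
  M: [ 0  0  0  1  1  1]
  Θ: [ 0  0  0  0 -1  0]
  T: [-1  1 -1 -3 -3  0]
RREF → pivots at {ω,q,h} ⇒ r = 3

3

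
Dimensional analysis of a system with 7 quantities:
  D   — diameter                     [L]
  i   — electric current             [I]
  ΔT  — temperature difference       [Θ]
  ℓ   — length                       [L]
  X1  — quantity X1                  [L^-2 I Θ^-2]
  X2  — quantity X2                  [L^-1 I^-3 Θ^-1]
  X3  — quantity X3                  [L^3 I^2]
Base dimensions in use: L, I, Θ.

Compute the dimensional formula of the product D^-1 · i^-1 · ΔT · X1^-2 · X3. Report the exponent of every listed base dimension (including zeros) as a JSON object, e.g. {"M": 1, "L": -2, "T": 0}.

{"L": 6, "I": -1, "Θ": 5}

Write exponents as rows L,I,Θ / cols D,i,ΔT,ℓ,X1,X2,X3:
  L: [ 1  0  0  1 -2 -1  3]
  I: [ 0  1  0  0  1 -3  2]
  Θ: [ 0  0  1  0 -2 -1  0]
  [L]: (-1)·1+(-1)·0+(1)·0+(-2)·-2+(1)·3 = 6
  [I]: (-1)·0+(-1)·1+(1)·0+(-2)·1+(1)·2 = -1
  [Θ]: (-1)·0+(-1)·0+(1)·1+(-2)·-2+(1)·0 = 5
⇒ L^6 I^-1 Θ^5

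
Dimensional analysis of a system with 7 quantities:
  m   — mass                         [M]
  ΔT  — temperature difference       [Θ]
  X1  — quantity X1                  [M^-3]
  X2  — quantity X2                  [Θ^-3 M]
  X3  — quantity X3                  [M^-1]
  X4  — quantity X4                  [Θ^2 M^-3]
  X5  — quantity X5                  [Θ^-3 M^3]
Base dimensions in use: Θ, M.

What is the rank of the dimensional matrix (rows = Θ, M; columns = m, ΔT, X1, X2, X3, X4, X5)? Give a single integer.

2

Exponent matrix [Θ,M] × [m,ΔT,X1,X2,X3,X4,X5]:
  Θ: [ 0  1  0 -3  0  2 -3]
  M: [ 1  0 -3  1 -1 -3  3]
Row reduction gives pivot columns m,ΔT; rank = 2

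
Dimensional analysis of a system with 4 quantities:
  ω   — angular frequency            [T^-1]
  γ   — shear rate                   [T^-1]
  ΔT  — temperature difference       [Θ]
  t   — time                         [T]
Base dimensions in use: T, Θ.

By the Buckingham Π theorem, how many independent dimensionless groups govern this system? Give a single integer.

2

Dimensional matrix (T×Θ by ω×γ×ΔT×t):
  T: [-1 -1  0  1]
  Θ: [ 0  0  1  0]
Echelon form has 2 nonzero rows (pivots: ω,ΔT)
n=4, r=2 ⇒ 2 dimensionless groups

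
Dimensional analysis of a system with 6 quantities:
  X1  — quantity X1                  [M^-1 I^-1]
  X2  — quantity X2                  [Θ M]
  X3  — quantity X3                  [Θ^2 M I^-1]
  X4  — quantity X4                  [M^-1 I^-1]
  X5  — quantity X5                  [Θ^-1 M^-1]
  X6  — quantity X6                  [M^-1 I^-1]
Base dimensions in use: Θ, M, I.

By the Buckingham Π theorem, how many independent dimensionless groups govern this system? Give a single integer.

Write exponents as rows Θ,M,I / cols X1,X2,X3,X4,X5,X6:
  Θ: [ 0  1  2  0 -1  0]
  M: [-1  1  1 -1 -1 -1]
  I: [-1  0 -1 -1  0 -1]
Row reduction gives pivot columns X1,X2; rank = 2
Π count = n − r = 6 − 2 = 4

4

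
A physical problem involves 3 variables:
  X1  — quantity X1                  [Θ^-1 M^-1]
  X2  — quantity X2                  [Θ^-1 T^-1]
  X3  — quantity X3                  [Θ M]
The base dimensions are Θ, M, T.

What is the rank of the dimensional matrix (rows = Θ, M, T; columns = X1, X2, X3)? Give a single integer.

2

Exponent matrix [Θ,M,T] × [X1,X2,X3]:
  Θ: [-1 -1  1]
  M: [-1  0  1]
  T: [ 0 -1  0]
Row reduction gives pivot columns X1,X2; rank = 2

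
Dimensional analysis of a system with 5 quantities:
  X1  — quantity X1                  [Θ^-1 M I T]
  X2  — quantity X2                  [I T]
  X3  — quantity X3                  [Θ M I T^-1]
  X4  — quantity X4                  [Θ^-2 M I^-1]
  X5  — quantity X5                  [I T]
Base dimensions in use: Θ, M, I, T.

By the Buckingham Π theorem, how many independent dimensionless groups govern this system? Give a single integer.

2

Write exponents as rows Θ,M,I,T / cols X1,X2,X3,X4,X5:
  Θ: [-1  0  1 -2  0]
  M: [ 1  0  1  1  0]
  I: [ 1  1  1 -1  1]
  T: [ 1  1 -1  0  1]
Echelon form has 3 nonzero rows (pivots: X1,X2,X3)
n=5, r=3 ⇒ 2 dimensionless groups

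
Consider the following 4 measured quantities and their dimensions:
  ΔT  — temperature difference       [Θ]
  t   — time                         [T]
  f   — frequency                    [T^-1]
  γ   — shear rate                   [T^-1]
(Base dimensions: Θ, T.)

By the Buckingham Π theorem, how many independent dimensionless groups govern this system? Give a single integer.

Dimensional matrix (Θ×T by ΔT×t×f×γ):
  Θ: [ 1  0  0  0]
  T: [ 0  1 -1 -1]
Row reduction gives pivot columns ΔT,t; rank = 2
4 vars − rank 2 = 2 Π groups

2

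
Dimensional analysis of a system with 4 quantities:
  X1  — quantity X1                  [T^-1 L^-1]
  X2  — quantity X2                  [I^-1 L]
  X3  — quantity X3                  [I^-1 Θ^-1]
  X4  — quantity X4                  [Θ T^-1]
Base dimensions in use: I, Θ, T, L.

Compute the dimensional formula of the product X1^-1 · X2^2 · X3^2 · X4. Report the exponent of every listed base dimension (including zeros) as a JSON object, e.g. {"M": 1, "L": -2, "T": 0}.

{"I": -4, "Θ": -1, "T": 0, "L": 3}

Write exponents as rows I,Θ,T,L / cols X1,X2,X3,X4:
  I: [ 0 -1 -1  0]
  Θ: [ 0  0 -1  1]
  T: [-1  0  0 -1]
  L: [-1  1  0  0]
  [I]: (-1)·0+(2)·-1+(2)·-1+(1)·0 = -4
  [Θ]: (-1)·0+(2)·0+(2)·-1+(1)·1 = -1
  [T]: (-1)·-1+(2)·0+(2)·0+(1)·-1 = 0
  [L]: (-1)·-1+(2)·1+(2)·0+(1)·0 = 3
⇒ I^-4 Θ^-1 L^3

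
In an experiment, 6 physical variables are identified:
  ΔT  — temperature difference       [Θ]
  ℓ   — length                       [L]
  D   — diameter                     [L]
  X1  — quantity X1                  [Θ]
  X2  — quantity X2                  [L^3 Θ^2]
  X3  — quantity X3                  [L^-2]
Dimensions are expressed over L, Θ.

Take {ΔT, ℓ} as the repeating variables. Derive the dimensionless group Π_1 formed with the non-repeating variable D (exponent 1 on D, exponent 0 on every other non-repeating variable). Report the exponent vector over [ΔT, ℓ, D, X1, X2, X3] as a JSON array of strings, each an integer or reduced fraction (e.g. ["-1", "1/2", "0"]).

["0", "-1", "1", "0", "0", "0"]

Dimensional matrix (L×Θ by ΔT×ℓ×D×X1×X2×X3):
  L: [ 0  1  1  0  3 -2]
  Θ: [ 1  0  0  1  2  0]
Echelon form has 2 nonzero rows (pivots: ΔT,ℓ)
Repeat: ΔT,ℓ; free: D,X1,X2,X3
RREF:
  r0: [   1    0    0    1    2    0]
  r1: [   0    1    1    0    3   -2]
Fix exponent of D at 1, X1 at 0, X2 at 0, X3 at 0; solve each RREF row for its pivot's exponent:
  r0: exp(ΔT) + (0)·1 = 0 ⇒ exp(ΔT) = 0
  r1: exp(ℓ) + (1)·1 = 0 ⇒ exp(ℓ) = -1
Π_1 = ℓ^-1 · D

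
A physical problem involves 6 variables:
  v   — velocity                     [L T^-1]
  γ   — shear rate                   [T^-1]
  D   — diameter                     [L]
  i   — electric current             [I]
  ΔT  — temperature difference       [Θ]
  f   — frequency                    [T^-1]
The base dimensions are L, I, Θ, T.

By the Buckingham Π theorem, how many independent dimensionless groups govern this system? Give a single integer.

Exponent matrix [L,I,Θ,T] × [v,γ,D,i,ΔT,f]:
  L: [ 1  0  1  0  0  0]
  I: [ 0  0  0  1  0  0]
  Θ: [ 0  0  0  0  1  0]
  T: [-1 -1  0  0  0 -1]
RREF → pivots at {v,γ,i,ΔT} ⇒ r = 4
n=6, r=4 ⇒ 2 dimensionless groups

2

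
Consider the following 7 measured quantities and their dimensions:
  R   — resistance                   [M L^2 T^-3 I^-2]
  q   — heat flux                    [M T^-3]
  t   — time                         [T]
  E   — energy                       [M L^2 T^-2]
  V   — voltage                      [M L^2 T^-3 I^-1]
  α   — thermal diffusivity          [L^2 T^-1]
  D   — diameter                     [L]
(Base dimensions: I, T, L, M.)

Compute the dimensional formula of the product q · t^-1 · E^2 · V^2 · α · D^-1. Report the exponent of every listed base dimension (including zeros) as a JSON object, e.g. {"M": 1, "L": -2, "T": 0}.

Exponent matrix [I,T,L,M] × [R,q,t,E,V,α,D]:
  I: [-2  0  0  0 -1  0  0]
  T: [-3 -3  1 -2 -3 -1  0]
  L: [ 2  0  0  2  2  2  1]
  M: [ 1  1  0  1  1  0  0]
  [I]: (1)·0+(-1)·0+(2)·0+(2)·-1+(1)·0+(-1)·0 = -2
  [T]: (1)·-3+(-1)·1+(2)·-2+(2)·-3+(1)·-1+(-1)·0 = -15
  [L]: (1)·0+(-1)·0+(2)·2+(2)·2+(1)·2+(-1)·1 = 9
  [M]: (1)·1+(-1)·0+(2)·1+(2)·1+(1)·0+(-1)·0 = 5
⇒ I^-2 T^-15 L^9 M^5

{"I": -2, "T": -15, "L": 9, "M": 5}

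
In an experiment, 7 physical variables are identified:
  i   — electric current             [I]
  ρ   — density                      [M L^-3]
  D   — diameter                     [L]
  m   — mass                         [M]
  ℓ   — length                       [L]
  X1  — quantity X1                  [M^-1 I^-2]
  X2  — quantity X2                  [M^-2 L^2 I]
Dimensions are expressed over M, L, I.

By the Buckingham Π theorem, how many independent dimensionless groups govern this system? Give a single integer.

4

Exponent matrix [M,L,I] × [i,ρ,D,m,ℓ,X1,X2]:
  M: [ 0  1  0  1  0 -1 -2]
  L: [ 0 -3  1  0  1  0  2]
  I: [ 1  0  0  0  0 -2  1]
RREF → pivots at {i,ρ,D} ⇒ r = 3
Π count = n − r = 7 − 3 = 4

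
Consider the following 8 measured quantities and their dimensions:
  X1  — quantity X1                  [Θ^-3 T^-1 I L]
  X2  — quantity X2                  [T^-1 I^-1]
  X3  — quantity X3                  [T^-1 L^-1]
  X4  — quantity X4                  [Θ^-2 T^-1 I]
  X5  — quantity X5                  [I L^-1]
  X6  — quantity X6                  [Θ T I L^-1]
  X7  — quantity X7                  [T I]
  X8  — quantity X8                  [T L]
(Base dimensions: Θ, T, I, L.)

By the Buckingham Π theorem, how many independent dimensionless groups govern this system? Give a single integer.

Dimensional matrix (Θ×T×I×L by X1×X2×X3×X4×X5×X6×X7×X8):
  Θ: [-3  0  0 -2  0  1  0  0]
  T: [-1 -1 -1 -1  0  1  1  1]
  I: [ 1 -1  0  1  1  1  1  0]
  L: [ 1  0 -1  0 -1 -1  0  1]
Echelon form has 3 nonzero rows (pivots: X1,X2,X3)
n=8, r=3 ⇒ 5 dimensionless groups

5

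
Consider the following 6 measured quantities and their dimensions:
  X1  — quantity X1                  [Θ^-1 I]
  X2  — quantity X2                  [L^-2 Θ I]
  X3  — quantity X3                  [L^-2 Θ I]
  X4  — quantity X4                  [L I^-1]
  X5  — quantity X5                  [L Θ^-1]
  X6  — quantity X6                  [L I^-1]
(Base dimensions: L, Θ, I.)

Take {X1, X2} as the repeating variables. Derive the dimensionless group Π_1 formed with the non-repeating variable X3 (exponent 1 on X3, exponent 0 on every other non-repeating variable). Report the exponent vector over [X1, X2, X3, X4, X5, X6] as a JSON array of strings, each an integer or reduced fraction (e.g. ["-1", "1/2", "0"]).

Dimensional matrix (L×Θ×I by X1×X2×X3×X4×X5×X6):
  L: [ 0 -2 -2  1  1  1]
  Θ: [-1  1  1  0 -1  0]
  I: [ 1  1  1 -1  0 -1]
RREF → pivots at {X1,X2} ⇒ r = 2
Pivot set = {X1,X2}, free = {X3,X4,X5,X6}
RREF:
  r0: [   1    0    0 -1/2  1/2 -1/2]
  r1: [   0    1    1 -1/2 -1/2 -1/2]
  r2: [   0    0    0    0    0    0]
Fix exponent of X3 at 1, X4 at 0, X5 at 0, X6 at 0; solve each RREF row for its pivot's exponent:
  r0: exp(X1) + (0)·1 = 0 ⇒ exp(X1) = 0
  r1: exp(X2) + (1)·1 = 0 ⇒ exp(X2) = -1
Π_1 = X2^-1 · X3

["0", "-1", "1", "0", "0", "0"]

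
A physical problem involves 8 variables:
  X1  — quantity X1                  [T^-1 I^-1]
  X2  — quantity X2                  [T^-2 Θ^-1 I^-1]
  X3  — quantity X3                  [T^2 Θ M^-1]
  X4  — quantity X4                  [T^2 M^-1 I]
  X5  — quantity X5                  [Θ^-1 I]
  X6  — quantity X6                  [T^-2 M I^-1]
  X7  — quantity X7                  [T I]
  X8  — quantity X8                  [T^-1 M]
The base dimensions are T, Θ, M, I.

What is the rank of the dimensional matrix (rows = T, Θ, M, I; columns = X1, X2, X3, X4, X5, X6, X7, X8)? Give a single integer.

3

Write exponents as rows T,Θ,M,I / cols X1,X2,X3,X4,X5,X6,X7,X8:
  T: [-1 -2  2  2  0 -2  1 -1]
  Θ: [ 0 -1  1  0 -1  0  0  0]
  M: [ 0  0 -1 -1  0  1  0  1]
  I: [-1 -1  0  1  1 -1  1  0]
Row reduction gives pivot columns X1,X2,X3; rank = 3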